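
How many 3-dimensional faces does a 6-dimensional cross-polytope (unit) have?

Number of 3-faces = 2^(3+1) · C(6,3+1) = 16 · 15 = 240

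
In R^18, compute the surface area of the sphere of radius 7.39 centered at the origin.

The surface area of an n-ball is 2π^(n/2) r^(n-1) / Γ(n/2). For n=18, r=7.39: 8.64597e+14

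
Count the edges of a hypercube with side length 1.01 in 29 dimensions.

The 29-cube has n·2^(n-1) = 29·2^28 = 29·268435456 = 7784628224 edges.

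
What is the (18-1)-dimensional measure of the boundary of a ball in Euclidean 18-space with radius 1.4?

|∂B_18(1.4)| ≈ 450.853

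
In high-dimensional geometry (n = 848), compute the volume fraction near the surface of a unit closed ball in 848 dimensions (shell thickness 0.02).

1 - (1-0.02)^848 ≈ 0.9999999637 ≈ 99.999996%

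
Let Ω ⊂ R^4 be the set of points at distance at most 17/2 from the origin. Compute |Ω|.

The n-ball volume is π^(n/2)·r^n/Γ(n/2+1). With n=4, r=17/2: V = 83521·π^2/32 ≈ 25760.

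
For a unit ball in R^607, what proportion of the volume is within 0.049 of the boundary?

V(inner)/V(outer) = ((1-0.049)/1)^607 ≈ 5.696e-14, so the shell fraction is 1 - 5.696e-14.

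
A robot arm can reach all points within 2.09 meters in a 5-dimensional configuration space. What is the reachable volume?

Volume = π^{5/2}·(2.09)^5/Γ(7/2) ≈ 209.908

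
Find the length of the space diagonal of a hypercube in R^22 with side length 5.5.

Diagonal = √22 · 5.5 ≈ 25.7973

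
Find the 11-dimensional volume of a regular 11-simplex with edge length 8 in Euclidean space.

V_11 = √(12) · 8^11 / (11! · 2^(11/2)) ≈ 16.4725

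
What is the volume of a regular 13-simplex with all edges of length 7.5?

V = (7.5^13 / 13!) · √((13+1) / 2^13) ≈ 1.57719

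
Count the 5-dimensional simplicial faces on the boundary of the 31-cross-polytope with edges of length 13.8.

Number of 5-faces = 2^(5+1) · C(31,5+1) = 64 · 736281 = 47121984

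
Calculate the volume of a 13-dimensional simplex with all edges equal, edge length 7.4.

Volume = 7.4^13 · √(14/2^13) / 13! ≈ 1.32465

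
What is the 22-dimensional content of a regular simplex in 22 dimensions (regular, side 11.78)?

Volume = 11.78^22 · √(23/2^22) / 22! ≈ 0.765533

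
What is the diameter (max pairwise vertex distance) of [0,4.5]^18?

d = √(4.5² + 4.5² + ... + 4.5²) [18 terms] = √(18·4.5²) = 4.5√18 ≈ 19.0919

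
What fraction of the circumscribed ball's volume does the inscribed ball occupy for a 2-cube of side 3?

Volume scales as r^n, and r_in/r_out = 1/√2, giving (1/√2)^2 ≈ 0.5.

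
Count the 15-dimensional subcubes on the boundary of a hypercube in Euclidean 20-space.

Number of 15-faces = C(20,15) · 2^(20-15) = 15504 · 32 = 496128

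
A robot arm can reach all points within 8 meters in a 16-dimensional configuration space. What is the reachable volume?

Volume = π^{16/2}·(8)^16/Γ(9) = 2199023255552·π^8/315 ≈ 6.62397e+13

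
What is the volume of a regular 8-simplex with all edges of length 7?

For a regular n-simplex with edge a, V = (a^n / n!)·√((n+1)/2^n). With a=7, n=8: V ≈ 26.808.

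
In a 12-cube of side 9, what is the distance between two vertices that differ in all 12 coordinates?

The space diagonal of an n-cube of side s is s√n. Here 9·√12 ≈ 31.1769.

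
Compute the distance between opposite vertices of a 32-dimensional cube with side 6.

d = √(6² + 6² + ... + 6²) [32 terms] = √(32·6²) = 6√32 ≈ 33.9411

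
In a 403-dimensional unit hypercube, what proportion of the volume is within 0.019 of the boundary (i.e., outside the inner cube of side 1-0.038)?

The inner cube has side 1-2·0.019 = 0.962 and volume (0.962)^403 ≈ 1.658e-07, so the shell holds 0.9999998342 of the volume.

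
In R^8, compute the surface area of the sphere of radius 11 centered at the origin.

S_8(11) = 2·π^(8/2)·(11)^7 / Γ(8/2) = 19487171·π^4/3 ≈ 6.32743e+08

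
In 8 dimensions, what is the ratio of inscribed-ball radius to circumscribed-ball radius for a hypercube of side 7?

For an n-cube of any side s, the inradius is s/2 and the circumradius is s√n/2, so the ratio is 1/√8 ≈ 0.353553.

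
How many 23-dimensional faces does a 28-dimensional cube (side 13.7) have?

Number of 23-faces = C(28,23) · 2^(28-23) = 98280 · 32 = 3144960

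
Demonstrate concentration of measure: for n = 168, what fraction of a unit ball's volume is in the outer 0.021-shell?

1 - (1-0.021)^168 ≈ 0.971719 ≈ 97.17%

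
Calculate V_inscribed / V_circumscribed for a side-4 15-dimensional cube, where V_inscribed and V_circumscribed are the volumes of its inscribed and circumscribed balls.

V_in / V_out = (r_in/r_out)^15 = (1/√15)^15 = 15^(-15/2) ≈ 1.51118e-09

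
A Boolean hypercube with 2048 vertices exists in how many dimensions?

Since 2^n = 2048, we have n = 11.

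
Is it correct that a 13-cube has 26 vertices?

False. The 13-cube has 2^13 = 8192 vertices.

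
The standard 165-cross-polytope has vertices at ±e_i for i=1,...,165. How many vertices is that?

The 165-dimensional cross-polytope has 2n = 2·165 = 330 vertices.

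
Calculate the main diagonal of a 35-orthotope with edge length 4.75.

The space diagonal of an n-cube of side s is s√n. Here 4.75·√35 ≈ 28.1014.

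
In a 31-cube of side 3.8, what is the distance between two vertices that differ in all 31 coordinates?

The space diagonal of an n-cube of side s is s√n. Here 3.8·√31 ≈ 21.1575.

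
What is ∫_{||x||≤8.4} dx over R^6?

The n-ball volume is π^(n/2)·r^n/Γ(n/2+1). With n=6, r=8.4: V ≈ 1.81541e+06.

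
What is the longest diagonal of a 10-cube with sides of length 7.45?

Diagonal = √10 · 7.45 ≈ 23.559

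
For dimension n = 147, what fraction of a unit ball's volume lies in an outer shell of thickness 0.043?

1 - (1-0.043)^147 ≈ 0.998437 ≈ 99.84%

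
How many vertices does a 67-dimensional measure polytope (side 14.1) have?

Number of vertices = 2^67 = 147573952589676412928.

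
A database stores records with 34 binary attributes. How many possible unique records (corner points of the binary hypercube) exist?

An n-cube has 2^n vertices; for n = 34 that is 2^34 = 17179869184.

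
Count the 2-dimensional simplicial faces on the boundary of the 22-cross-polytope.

f_2(22-orthoplex) = 2^3 · (22 choose 3) = 12320.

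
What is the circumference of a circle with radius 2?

S = n·V_n(r)/r = 2·V_2(2)/2 (volume-to-surface relation), giving 2πr = 2π·2 ≈ 12.5664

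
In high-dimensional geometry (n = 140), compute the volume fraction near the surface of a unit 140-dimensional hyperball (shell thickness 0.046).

1 - (1-0.046)^140 ≈ 0.99863 ≈ 99.86%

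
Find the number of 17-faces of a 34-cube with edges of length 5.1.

Choose 17 of 34 axes to span the face (C(34,17) = 2333606220 ways), then fix each of the remaining 17 coordinates at one of its two extreme values (2^17 = 131072 ways): 2333606220·131072 = 305870434467840.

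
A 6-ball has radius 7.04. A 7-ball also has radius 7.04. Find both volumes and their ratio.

V_6(7.04) ≈ 629121. V_7(7.04) ≈ 4.04938e+06. Ratio V_6/V_7 ≈ 0.1554.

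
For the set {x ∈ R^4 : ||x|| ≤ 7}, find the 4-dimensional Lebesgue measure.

V = 2401·π^2/2 ≈ 11848.5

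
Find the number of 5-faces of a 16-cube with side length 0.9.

Number of 5-faces = C(16,5) · 2^(16-5) = 4368 · 2048 = 8945664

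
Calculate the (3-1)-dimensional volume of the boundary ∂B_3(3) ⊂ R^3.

S = n·V_n(r)/r = 3·V_3(3)/3 (volume-to-surface relation), giving 4πr² = 4π·(3)² ≈ 113.097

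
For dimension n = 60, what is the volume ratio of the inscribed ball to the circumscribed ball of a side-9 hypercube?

The radii are 9/2 and 9√60/2, so the volume ratio is (1/√60)^60 = 60^{-60/2} ≈ 4.52337e-54.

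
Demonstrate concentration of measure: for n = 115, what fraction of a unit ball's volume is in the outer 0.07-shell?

1 - (1-0.07)^115 ≈ 0.999763 ≈ 99.9763%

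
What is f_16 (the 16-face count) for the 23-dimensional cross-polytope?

Each 16-face is the convex hull of 17 vertices, one chosen as ±e_i from each of 17 distinct axes: 2^17·C(23,17) = 13231325184.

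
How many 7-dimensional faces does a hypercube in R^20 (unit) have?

Choose 7 of 20 axes to span the face (C(20,7) = 77520 ways), then fix each of the remaining 13 coordinates at one of its two extreme values (2^13 = 8192 ways): 77520·8192 = 635043840.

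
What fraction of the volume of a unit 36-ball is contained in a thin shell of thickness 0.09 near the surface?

Shell fraction = 1 - (1-0.09)^36 ≈ 0.966466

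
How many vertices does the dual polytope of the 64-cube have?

The vertices are ±e_1, ..., ±e_64, so there are 2·64 = 128.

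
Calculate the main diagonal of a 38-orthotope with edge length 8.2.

Diagonal = √38 · 8.2 ≈ 50.5482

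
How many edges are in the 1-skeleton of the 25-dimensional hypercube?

Each of the 2^25 = 33554432 vertices has degree 25; total edges = 25·2^25/2 = 419430400.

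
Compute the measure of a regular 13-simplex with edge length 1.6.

V = (1.6^13 / 13!) · √((13+1) / 2^13) ≈ 2.98984e-09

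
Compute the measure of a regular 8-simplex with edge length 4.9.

Volume = 4.9^8 · √(9/2^8) / 8! ≈ 1.54543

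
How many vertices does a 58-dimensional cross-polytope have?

Number of vertices = 2n = 116.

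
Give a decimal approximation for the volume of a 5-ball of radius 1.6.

The n-ball volume is π^(n/2)·r^n/Γ(n/2+1). With n=5, r=1.6: V ≈ 55.1948.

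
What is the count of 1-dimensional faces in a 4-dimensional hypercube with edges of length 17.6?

Choose 1 of 4 axes to span the face (C(4,1) = 4 ways), then fix each of the remaining 3 coordinates at one of its two extreme values (2^3 = 8 ways): 4·8 = 32.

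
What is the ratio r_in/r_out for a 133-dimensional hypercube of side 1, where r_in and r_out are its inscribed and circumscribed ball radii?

r_in = 1/2 (half the side); r_out = 1√133/2 (half the diagonal). Ratio = 1/√133 ≈ 0.086711.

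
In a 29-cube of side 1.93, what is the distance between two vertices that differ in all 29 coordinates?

The space diagonal of an n-cube of side s is s√n. Here 1.93·√29 ≈ 10.3934.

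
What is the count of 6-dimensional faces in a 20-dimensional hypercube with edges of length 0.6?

An n-cube has C(n,k)·2^(n-k) k-faces. Here C(20,6)·2^14 = 38760·16384 = 635043840.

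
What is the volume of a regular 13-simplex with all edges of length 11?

Volume = 11^13 · √(14/2^13) / 13! ≈ 229.189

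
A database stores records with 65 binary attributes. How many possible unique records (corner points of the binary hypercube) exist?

An n-cube has 2^n vertices; for n = 65 that is 2^65 = 36893488147419103232.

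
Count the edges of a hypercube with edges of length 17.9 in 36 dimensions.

Number of 1-faces = C(36,1)·2^(36-1) = 36·34359738368 = 1236950581248.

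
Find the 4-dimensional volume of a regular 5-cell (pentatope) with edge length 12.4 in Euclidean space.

For a regular n-simplex with edge a, V = (a^n / n!)·√((n+1)/2^n). With a=12.4, n=4: V ≈ 550.682.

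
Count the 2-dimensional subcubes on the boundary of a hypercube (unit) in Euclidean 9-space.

Number of 2-faces = C(9,2) · 2^(9-2) = 36 · 128 = 4608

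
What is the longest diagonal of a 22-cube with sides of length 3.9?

The space diagonal of an n-cube of side s is s√n. Here 3.9·√22 ≈ 18.2926.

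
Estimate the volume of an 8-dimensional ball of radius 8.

The n-ball volume is π^(n/2)·r^n/Γ(n/2+1). With n=8, r=8: V = 2097152·π^4/3 ≈ 6.80939e+07.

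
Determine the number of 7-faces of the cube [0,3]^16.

Number of 7-faces = C(16,7) · 2^(16-7) = 11440 · 512 = 5857280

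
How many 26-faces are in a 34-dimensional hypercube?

Number of 26-faces = C(34,26) · 2^(34-26) = 18156204 · 256 = 4647988224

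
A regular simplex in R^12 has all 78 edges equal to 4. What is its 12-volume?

For a regular n-simplex with edge a, V = (a^n / n!)·√((n+1)/2^n). With a=4, n=12: V ≈ 0.00197322.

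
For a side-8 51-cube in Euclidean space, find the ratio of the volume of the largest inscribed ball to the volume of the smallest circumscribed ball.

The radii are 8/2 and 8√51/2, so the volume ratio is (1/√51)^51 = 51^{-51/2} ≈ 2.86392e-44.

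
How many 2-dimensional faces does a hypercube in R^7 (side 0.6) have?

Number of 2-faces = C(7,2) · 2^(7-2) = 21 · 32 = 672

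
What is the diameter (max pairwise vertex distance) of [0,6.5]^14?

Diagonal = √14 · 6.5 ≈ 24.3208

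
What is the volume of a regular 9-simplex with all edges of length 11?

V = (11^9 / 9!) · √((9+1) / 2^9) ≈ 908.105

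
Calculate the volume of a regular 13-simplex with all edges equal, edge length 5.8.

V_13 = √(14) · 5.8^13 / (13! · 2^(13/2)) ≈ 0.0558024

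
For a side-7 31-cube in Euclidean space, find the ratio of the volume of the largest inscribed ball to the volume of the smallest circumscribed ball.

V_in / V_out = (r_in/r_out)^31 = (1/√31)^31 = 31^(-31/2) ≈ 7.65409e-24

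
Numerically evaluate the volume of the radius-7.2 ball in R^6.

V_6(7.2) = π^(6/2) · (7.2)^6 / Γ(6/2 + 1) ≈ 719935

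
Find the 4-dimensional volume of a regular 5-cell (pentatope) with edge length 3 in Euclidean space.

For a regular n-simplex with edge a, V = (a^n / n!)·√((n+1)/2^n). With a=3, n=4: V ≈ 1.88668.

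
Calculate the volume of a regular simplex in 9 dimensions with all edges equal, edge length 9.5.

V_9 = √(10) · 9.5^9 / (9! · 2^(9/2)) ≈ 242.725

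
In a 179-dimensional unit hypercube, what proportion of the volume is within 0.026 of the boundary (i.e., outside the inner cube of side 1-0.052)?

1 - (1 - 2·0.026)^179 = 1 - 0.948^179 ≈ 0.999929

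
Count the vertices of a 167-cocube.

An n-cross-polytope has 2n vertices; here n = 167, giving 334.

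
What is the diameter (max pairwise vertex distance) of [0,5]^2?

Diagonal = √2 · 5 ≈ 7.07107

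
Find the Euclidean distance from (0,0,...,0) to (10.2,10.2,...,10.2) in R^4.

||(10.2,10.2,...,10.2)|| = √(4)·10.2 = 20.4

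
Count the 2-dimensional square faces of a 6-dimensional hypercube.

f_2(6-cube) = (6 choose 2) · 2^4 = 240.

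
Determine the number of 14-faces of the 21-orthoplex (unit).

Each 14-face is the convex hull of 15 vertices, one chosen as ±e_i from each of 15 distinct axes: 2^15·C(21,15) = 1778122752.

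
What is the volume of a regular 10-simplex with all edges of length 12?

V = (12^10 / 10!) · √((10+1) / 2^10) ≈ 1768.46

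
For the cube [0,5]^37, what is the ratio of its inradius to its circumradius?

Ratio = (s/2)/(s√37/2) = 37^(-1/2) ≈ 0.164399.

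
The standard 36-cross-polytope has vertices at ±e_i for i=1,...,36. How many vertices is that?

The vertices are ±e_1, ..., ±e_36, so there are 2·36 = 72.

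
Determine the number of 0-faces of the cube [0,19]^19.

f_0(19-cube) = (19 choose 0) · 2^19 = 524288.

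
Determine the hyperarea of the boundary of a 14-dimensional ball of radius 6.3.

S = n·V_n(r)/r = 14·V_14(6.3)/6.3 (volume-to-surface relation), giving 2.06621e+11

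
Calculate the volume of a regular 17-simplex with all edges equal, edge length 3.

V_17 = √(18) · 3^17 / (17! · 2^(17/2)) ≈ 4.25475e-09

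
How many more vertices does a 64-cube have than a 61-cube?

The 64-cube has 2^64 = 18446744073709551616 vertices. The 61-cube has 2^61 = 2305843009213693952 vertices. Difference: 18446744073709551616 - 2305843009213693952 = 16140901064495857664.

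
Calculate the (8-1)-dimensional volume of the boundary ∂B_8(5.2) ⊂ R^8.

The surface area of an n-ball is 2π^(n/2) r^(n-1) / Γ(n/2). For n=8, r=5.2: 3.33812e+06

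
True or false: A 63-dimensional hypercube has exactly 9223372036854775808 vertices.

True. The 63-cube has 2^63 = 9223372036854775808 vertices.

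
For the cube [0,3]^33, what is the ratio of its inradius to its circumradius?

r_in / r_out = (3/2) / (3√33/2) = 1/√33 ≈ 0.174078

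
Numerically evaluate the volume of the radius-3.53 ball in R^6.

V_6(3.53) = π^(6/2) · (3.53)^6 / Γ(6/2 + 1) ≈ 9998.77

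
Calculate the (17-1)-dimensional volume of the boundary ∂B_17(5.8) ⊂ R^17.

The surface area of an n-ball is 2π^(n/2) r^(n-1) / Γ(n/2). For n=17, r=5.8: 3.93059e+12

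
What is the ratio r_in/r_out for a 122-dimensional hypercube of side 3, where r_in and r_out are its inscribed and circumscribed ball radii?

For an n-cube of any side s, the inradius is s/2 and the circumradius is s√n/2, so the ratio is 1/√122 ≈ 0.0905357.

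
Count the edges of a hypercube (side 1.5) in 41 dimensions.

The 41-cube has n·2^(n-1) = 41·2^40 = 41·1099511627776 = 45079976738816 edges.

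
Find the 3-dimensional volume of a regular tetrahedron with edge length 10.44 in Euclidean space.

Volume = (√2/12) · 10.44³ = 134.102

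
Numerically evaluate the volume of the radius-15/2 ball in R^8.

Volume = π^{8/2}·(15/2)^8/Γ(5) = 854296875·π^4/2048 ≈ 4.0633e+07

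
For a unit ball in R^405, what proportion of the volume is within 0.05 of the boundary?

V(inner)/V(outer) = ((1-0.05)/1)^405 ≈ 9.507e-10, so the shell fraction is 0.999999999.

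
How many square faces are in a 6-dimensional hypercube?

f_2(6-cube) = (6 choose 2) · 2^4 = 240.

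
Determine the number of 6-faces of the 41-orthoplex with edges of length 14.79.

f_6(41-orthoplex) = 2^7 · (41 choose 7) = 2877688320.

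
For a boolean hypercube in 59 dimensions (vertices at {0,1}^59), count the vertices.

An n-cube has 2^n vertices; for n = 59 that is 2^59 = 576460752303423488.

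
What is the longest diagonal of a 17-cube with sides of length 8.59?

The space diagonal of an n-cube of side s is s√n. Here 8.59·√17 ≈ 35.4175.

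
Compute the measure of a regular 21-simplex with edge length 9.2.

Volume = 9.2^21 · √(22/2^21) / 21! ≈ 0.0110052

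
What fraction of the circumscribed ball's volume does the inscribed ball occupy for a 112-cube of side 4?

The radii are 4/2 and 4√112/2, so the volume ratio is (1/√112)^112 = 112^{-112/2} ≈ 1.75304e-115.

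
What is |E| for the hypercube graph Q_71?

Each of the 2^71 = 2361183241434822606848 vertices has degree 71; total edges = 71·2^71/2 = 83822005070936202543104.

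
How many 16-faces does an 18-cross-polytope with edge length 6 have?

Each 16-face is the convex hull of 17 vertices, one chosen as ±e_i from each of 17 distinct axes: 2^17·C(18,17) = 2359296.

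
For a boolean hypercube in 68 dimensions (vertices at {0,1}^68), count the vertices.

An n-cube has 2^n vertices; for n = 68 that is 2^68 = 295147905179352825856.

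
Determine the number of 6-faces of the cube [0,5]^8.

Number of 6-faces = C(8,6) · 2^(8-6) = 28 · 4 = 112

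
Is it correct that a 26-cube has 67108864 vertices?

True. The 26-cube has 2^26 = 67108864 vertices.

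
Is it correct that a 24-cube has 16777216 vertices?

True. The 24-cube has 2^24 = 16777216 vertices.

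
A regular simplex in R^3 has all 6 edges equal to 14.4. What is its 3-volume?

Volume = (√2/12) · 14.4³ = 351.902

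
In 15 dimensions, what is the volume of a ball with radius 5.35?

The n-ball volume is π^(n/2)·r^n/Γ(n/2+1). With n=15, r=5.35: V ≈ 3.21171e+10.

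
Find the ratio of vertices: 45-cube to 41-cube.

The 45-cube has 2^45 = 35184372088832 vertices. The 41-cube has 2^41 = 2199023255552 vertices. Ratio: 35184372088832/2199023255552 = 16.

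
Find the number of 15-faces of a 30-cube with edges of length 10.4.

An n-cube has C(n,k)·2^(n-k) k-faces. Here C(30,15)·2^15 = 155117520·32768 = 5082890895360.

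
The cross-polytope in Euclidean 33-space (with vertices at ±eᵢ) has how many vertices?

The 33-dimensional cross-polytope has 2n = 2·33 = 66 vertices.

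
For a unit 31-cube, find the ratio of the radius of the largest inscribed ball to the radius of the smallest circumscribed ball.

For an n-cube of any side s, the inradius is s/2 and the circumradius is s√n/2, so the ratio is 1/√31 ≈ 0.179605.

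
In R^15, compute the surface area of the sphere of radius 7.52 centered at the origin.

S_15(7.52) = 2·π^(15/2)·(7.52)^14 / Γ(15/2) ≈ 1.05821e+13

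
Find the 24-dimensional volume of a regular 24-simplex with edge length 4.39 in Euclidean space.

Volume = 4.39^24 · √(25/2^24) / 24! ≈ 5.16479e-12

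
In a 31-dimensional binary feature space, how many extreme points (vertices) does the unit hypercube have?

An n-cube has 2^n vertices; for n = 31 that is 2^31 = 2147483648.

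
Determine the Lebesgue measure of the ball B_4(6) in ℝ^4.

Volume = π^{4/2}·(6)^4/Γ(3) = 648·π^2 ≈ 6395.5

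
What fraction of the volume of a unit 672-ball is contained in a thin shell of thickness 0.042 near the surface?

V(inner)/V(outer) = ((1-0.042)/1)^672 ≈ 3.003e-13, so the shell fraction is 1 - 3.003e-13.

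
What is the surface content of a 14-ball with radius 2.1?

S = n·V_n(r)/r = 14·V_14(2.1)/2.1 (volume-to-surface relation), giving 129598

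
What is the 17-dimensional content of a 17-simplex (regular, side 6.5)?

For a regular n-simplex with edge a, V = (a^n / n!)·√((n+1)/2^n). With a=6.5, n=17: V ≈ 0.0021744.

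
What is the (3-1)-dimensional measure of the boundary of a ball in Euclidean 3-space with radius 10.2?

S = n·V_n(r)/r = 3·V_3(10.2)/10.2 (volume-to-surface relation), giving 4πr² = 4π·(10.2)² ≈ 1307.41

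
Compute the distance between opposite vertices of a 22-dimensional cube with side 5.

d = √(5² + 5² + ... + 5²) [22 terms] = √(22·5²) = 5√22 ≈ 23.4521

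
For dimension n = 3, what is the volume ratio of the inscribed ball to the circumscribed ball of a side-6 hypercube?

V_in/V_out = n^(-n/2) = 3^(-3/2) ≈ 0.19245.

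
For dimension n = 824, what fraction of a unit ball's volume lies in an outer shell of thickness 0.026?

1 - (1-0.026)^824 ≈ 1 - 3.737e-10 ≈ (100 - 3.74e-08)%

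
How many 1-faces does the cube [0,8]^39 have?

An n-cube has n·2^(n-1) edges. With n = 39: 39·274877906944 = 10720238370816.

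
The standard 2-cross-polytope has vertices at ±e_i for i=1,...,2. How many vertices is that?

An n-cross-polytope has 2n vertices; here n = 2, giving 4.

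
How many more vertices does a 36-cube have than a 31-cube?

The 36-cube has 2^36 = 68719476736 vertices. The 31-cube has 2^31 = 2147483648 vertices. Difference: 68719476736 - 2147483648 = 66571993088.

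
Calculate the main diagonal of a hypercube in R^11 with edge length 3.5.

Diagonal = √11 · 3.5 ≈ 11.6082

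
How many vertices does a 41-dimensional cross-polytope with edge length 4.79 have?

An n-cross-polytope has 2n vertices; here n = 41, giving 82.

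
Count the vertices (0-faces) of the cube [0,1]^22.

Number of vertices = 2^22 = 4194304.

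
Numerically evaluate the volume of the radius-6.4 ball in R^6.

The n-ball volume is π^(n/2)·r^n/Γ(n/2+1). With n=6, r=6.4: V ≈ 355123.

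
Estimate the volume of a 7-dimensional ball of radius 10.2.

V_7(10.2) = π^(7/2) · (10.2)^7 / Γ(7/2 + 1) ≈ 5.42727e+07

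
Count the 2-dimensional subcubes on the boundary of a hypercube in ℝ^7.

f_2(7-cube) = (7 choose 2) · 2^5 = 672.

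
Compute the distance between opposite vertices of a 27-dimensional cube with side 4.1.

Diagonal = √27 · 4.1 ≈ 21.3042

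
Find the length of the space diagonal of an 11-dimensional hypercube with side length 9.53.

Diagonal = √11 · 9.53 ≈ 31.6074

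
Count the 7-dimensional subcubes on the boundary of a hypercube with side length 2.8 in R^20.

f_7(20-cube) = (20 choose 7) · 2^13 = 635043840.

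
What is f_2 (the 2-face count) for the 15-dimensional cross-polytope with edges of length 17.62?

Each 2-face is the convex hull of 3 vertices, one chosen as ±e_i from each of 3 distinct axes: 2^3·C(15,3) = 3640.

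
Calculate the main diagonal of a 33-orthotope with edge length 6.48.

d = √(6.48² + 6.48² + ... + 6.48²) [33 terms] = √(33·6.48²) = 6.48√33 ≈ 37.2248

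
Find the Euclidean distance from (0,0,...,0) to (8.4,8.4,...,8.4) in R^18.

d = √(8.4² + 8.4² + ... + 8.4²) [18 terms] = √(18·8.4²) = 8.4√18 ≈ 35.6382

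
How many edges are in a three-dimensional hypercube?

Number of 1-faces = C(3,1) · 2^(3-1) = 3 · 4 = 12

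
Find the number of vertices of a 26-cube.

The 26-cube has 2^26 = 67108864 vertices.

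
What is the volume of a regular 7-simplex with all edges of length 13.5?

V_7 = √(8) · 13.5^7 / (7! · 2^(7/2)) ≈ 4053.65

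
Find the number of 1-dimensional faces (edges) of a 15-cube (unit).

Number of 1-faces = C(15,1)·2^(15-1) = 15·16384 = 245760.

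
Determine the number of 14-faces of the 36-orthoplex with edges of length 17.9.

Each 14-face is the convex hull of 15 vertices, one chosen as ±e_i from each of 15 distinct axes: 2^15·C(36,15) = 182449031086080.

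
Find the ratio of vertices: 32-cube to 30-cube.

The 32-cube has 2^32 = 4294967296 vertices. The 30-cube has 2^30 = 1073741824 vertices. Ratio: 4294967296/1073741824 = 4.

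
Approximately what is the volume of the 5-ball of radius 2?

V = 256·π^2/15 ≈ 168.441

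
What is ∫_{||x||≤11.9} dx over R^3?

The n-ball volume is π^(n/2)·r^n/Γ(n/2+1). With n=3, r=11.9: V ≈ 7058.78.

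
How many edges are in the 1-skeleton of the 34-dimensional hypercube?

An n-cube has n·2^(n-1) edges. With n = 34: 34·8589934592 = 292057776128.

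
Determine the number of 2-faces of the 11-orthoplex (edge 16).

Each 2-face is the convex hull of 3 vertices, one chosen as ±e_i from each of 3 distinct axes: 2^3·C(11,3) = 1320.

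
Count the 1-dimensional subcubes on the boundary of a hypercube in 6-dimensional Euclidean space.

An n-cube has C(n,k)·2^(n-k) k-faces. Here C(6,1)·2^5 = 6·32 = 192.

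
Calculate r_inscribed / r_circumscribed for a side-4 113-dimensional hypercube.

Ratio = (s/2)/(s√113/2) = 113^(-1/2) ≈ 0.0940721.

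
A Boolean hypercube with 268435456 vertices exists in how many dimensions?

2^n = 268435456 ⇒ n = log_2(268435456) = 28.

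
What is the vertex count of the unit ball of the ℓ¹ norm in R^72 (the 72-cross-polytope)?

An n-cross-polytope has 2n vertices; here n = 72, giving 144.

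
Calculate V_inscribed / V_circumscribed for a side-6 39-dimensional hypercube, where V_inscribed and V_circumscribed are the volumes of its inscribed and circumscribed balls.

V_in/V_out = n^(-n/2) = 39^(-39/2) ≈ 9.42411e-32.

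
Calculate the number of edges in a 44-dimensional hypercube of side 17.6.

An n-cube has n·2^(n-1) edges. With n = 44: 44·8796093022208 = 387028092977152.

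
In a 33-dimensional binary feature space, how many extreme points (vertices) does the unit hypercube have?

The 33-cube has 2^33 = 8589934592 vertices.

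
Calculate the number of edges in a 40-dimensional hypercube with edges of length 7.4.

The 40-cube has n·2^(n-1) = 40·2^39 = 40·549755813888 = 21990232555520 edges.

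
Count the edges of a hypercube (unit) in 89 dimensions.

Each of the 2^89 = 618970019642690137449562112 vertices has degree 89; total edges = 89·2^89/2 = 27544165874099711116505513984.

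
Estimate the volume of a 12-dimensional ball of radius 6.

V_12(6) = π^(12/2) · (6)^12 / Γ(12/2 + 1) = 15116544·π^6/5 ≈ 2.90658e+09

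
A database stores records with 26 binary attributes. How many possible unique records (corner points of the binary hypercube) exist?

Each vertex is a binary string of length 26, so there are 2^26 = 67108864.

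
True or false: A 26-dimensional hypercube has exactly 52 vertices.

False. The 26-cube has 2^26 = 67108864 vertices.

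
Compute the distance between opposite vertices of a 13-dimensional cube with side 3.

Diagonal = √13 · 3 ≈ 10.8167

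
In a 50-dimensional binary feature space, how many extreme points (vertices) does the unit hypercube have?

Each vertex is a binary string of length 50, so there are 2^50 = 1125899906842624.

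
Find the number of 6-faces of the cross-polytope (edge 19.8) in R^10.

An n-cross-polytope has 2^(k+1)·C(n,k+1) k-faces. Here 2^7·C(10,7) = 128·120 = 15360.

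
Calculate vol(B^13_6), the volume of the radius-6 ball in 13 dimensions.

Volume = π^{13/2}·(6)^13/Γ(15/2) = 61917364224·π^6/5005 ≈ 1.18934e+10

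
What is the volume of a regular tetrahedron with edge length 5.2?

Volume = (√2/12) · 5.2³ = 16.5708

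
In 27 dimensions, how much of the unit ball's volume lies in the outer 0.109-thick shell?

1 - (1-0.109)^27 ≈ 0.95567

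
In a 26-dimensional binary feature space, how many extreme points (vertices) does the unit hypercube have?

Number of vertices = 2^26 = 67108864.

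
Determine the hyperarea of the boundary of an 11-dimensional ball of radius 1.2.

The surface area of an n-ball is 2π^(n/2) r^(n-1) / Γ(n/2). For n=11, r=1.2: 128.325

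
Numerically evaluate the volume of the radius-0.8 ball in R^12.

Volume = π^{12/2}·(0.8)^12/Γ(7) ≈ 0.0917586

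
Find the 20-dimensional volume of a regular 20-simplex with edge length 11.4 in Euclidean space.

Volume = 11.4^20 · √(21/2^20) / 20! ≈ 2.52803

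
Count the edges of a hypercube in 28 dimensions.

The 28-cube has n·2^(n-1) = 28·2^27 = 28·134217728 = 3758096384 edges.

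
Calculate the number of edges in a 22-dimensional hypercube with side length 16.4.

Each of the 2^22 = 4194304 vertices has degree 22; total edges = 22·2^22/2 = 46137344.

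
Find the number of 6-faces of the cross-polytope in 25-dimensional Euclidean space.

An n-cross-polytope has 2^(k+1)·C(n,k+1) k-faces. Here 2^7·C(25,7) = 128·480700 = 61529600.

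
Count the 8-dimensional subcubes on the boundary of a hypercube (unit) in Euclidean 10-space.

f_8(10-cube) = (10 choose 8) · 2^2 = 180.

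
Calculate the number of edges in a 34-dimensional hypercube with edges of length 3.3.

An n-cube has n·2^(n-1) edges. With n = 34: 34·8589934592 = 292057776128.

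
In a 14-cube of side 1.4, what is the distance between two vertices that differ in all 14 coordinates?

||(1.4,1.4,...,1.4)|| = √(14)·1.4 ≈ 5.23832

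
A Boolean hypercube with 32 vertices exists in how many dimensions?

n = log_2(32) = 5.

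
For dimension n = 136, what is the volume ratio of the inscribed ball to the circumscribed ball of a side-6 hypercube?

V_in / V_out = (r_in/r_out)^136 = (1/√136)^136 = 136^(-136/2) ≈ 8.30528e-146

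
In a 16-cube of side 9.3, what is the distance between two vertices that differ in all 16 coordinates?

||(9.3,9.3,...,9.3)|| = √(16)·9.3 = 37.2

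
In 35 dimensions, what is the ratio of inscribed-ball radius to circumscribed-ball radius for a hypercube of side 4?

r_in / r_out = (4/2) / (4√35/2) = 1/√35 ≈ 0.169031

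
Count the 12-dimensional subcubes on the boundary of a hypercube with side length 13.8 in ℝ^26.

Choose 12 of 26 axes to span the face (C(26,12) = 9657700 ways), then fix each of the remaining 14 coordinates at one of its two extreme values (2^14 = 16384 ways): 9657700·16384 = 158231756800.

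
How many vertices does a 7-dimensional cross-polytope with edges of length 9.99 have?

Number of vertices = 2n = 14.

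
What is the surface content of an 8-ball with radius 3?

|∂B_8(3)| = 729·π^4 ≈ 71011.2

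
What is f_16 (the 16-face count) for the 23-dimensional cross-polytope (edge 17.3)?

f_16(23-orthoplex) = 2^17 · (23 choose 17) = 13231325184.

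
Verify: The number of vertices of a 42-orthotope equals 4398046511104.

True. The 42-cube has 2^42 = 4398046511104 vertices.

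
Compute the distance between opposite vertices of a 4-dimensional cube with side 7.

d = √(7² + 7² + ... + 7²) [4 terms] = √(4·7²) = 7√4 = 14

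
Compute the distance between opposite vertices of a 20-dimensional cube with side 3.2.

The space diagonal of an n-cube of side s is s√n. Here 3.2·√20 ≈ 14.3108.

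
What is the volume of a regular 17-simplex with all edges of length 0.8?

For a regular n-simplex with edge a, V = (a^n / n!)·√((n+1)/2^n). With a=0.8, n=17: V ≈ 7.41895e-19.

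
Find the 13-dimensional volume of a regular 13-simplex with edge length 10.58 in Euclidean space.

V_13 = √(14) · 10.58^13 / (13! · 2^(13/2)) ≈ 138.166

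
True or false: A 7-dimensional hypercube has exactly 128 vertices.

True. The 7-cube has 2^7 = 128 vertices.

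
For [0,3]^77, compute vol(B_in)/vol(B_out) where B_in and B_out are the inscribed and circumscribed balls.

Volume scales as r^n, and r_in/r_out = 1/√77, giving (1/√77)^77 ≈ 2.34481e-73.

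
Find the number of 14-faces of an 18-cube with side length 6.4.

Number of 14-faces = C(18,14) · 2^(18-14) = 3060 · 16 = 48960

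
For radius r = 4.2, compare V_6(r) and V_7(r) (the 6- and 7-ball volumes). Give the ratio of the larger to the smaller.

V_6(4.2) ≈ 28365.7, V_7(4.2) ≈ 108924. The 7-ball is larger by a factor of 3.84.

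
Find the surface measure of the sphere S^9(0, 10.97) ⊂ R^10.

|∂B_10(10.97)| ≈ 5.86716e+10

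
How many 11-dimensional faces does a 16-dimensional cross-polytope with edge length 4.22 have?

f_11(16-orthoplex) = 2^12 · (16 choose 12) = 7454720.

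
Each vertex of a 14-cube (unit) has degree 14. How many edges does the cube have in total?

Each of the 2^14 = 16384 vertices has degree 14; total edges = 14·2^14/2 = 114688.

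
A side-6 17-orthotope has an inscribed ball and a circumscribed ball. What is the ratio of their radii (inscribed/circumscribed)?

For an n-cube of any side s, the inradius is s/2 and the circumradius is s√n/2, so the ratio is 1/√17 ≈ 0.242536.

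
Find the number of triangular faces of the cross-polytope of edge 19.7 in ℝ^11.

Number of 2-faces = 2^(2+1) · C(11,2+1) = 8 · 165 = 1320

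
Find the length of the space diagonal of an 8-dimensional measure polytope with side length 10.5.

Diagonal = √8 · 10.5 ≈ 29.6985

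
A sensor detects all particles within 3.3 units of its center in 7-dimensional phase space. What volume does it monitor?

Volume = π^{7/2}·(3.3)^7/Γ(9/2) ≈ 20136.2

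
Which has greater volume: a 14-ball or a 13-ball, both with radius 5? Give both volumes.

V_14(5) ≈ 3.65762e+09. V_13(5) ≈ 1.11161e+09. The 14-ball is larger.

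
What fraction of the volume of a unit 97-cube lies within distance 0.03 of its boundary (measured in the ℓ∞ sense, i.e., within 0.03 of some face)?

The inner cube has side 1-2·0.03 = 0.94 and volume (0.94)^97 ≈ 0.002474, so the shell holds 0.997526 of the volume.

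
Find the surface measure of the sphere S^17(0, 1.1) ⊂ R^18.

S_18(1.1) = 2·π^(18/2)·(1.1)^17 / Γ(18/2) ≈ 7.47367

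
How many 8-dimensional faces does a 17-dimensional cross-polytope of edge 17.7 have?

Number of 8-faces = 2^(8+1) · C(17,8+1) = 512 · 24310 = 12446720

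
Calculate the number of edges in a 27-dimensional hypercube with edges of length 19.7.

Number of 1-faces = C(27,1)·2^(27-1) = 27·67108864 = 1811939328.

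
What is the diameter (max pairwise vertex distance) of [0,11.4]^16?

||(11.4,11.4,...,11.4)|| = √(16)·11.4 = 45.6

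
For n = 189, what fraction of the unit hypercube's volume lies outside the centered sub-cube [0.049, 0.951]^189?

The inner cube has side 1-2·0.049 = 0.902 and volume (0.902)^189 ≈ 3.42e-09, so the shell holds 0.9999999966 of the volume.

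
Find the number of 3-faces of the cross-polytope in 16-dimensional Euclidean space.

Number of 3-faces = 2^(3+1) · C(16,3+1) = 16 · 1820 = 29120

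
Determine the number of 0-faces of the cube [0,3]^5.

Number of 0-faces = C(5,0) · 2^(5-0) = 1 · 32 = 32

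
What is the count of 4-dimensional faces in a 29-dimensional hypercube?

Number of 4-faces = C(29,4) · 2^(29-4) = 23751 · 33554432 = 796951314432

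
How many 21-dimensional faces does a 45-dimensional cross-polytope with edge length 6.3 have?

f_21(45-orthoplex) = 2^22 · (45 choose 22) = 17266755717247795200.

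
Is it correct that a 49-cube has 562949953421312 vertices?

True. The 49-cube has 2^49 = 562949953421312 vertices.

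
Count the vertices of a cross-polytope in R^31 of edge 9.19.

An n-cross-polytope has 2n vertices; here n = 31, giving 62.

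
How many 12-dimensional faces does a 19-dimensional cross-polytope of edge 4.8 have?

Each 12-face is the convex hull of 13 vertices, one chosen as ±e_i from each of 13 distinct axes: 2^13·C(19,13) = 222265344.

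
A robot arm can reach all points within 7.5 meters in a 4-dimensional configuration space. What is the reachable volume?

V = 50625·π^2/32 ≈ 15614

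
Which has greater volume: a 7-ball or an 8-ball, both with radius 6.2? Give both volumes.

V_7(6.2) ≈ 1.66388e+06. V_8(6.2) ≈ 8.8618e+06. The 8-ball is larger.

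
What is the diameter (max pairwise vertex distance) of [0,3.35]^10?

Diagonal = √10 · 3.35 ≈ 10.5936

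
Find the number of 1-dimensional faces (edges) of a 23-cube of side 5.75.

The 23-cube has n·2^(n-1) = 23·2^22 = 23·4194304 = 96468992 edges.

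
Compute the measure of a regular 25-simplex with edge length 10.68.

V_25 = √(26) · 10.68^25 / (25! · 2^(25/2)) ≈ 0.00293932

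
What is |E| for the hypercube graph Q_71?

An n-cube has n·2^(n-1) edges. With n = 71: 71·1180591620717411303424 = 83822005070936202543104.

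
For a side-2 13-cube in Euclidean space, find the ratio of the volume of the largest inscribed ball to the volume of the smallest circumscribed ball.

V_in / V_out = (r_in/r_out)^13 = (1/√13)^13 = 13^(-13/2) ≈ 5.74603e-08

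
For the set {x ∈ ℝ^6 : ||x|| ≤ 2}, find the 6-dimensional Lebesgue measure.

V_6(2) = π^(6/2) · (2)^6 / Γ(6/2 + 1) = 32·π^3/3 ≈ 330.734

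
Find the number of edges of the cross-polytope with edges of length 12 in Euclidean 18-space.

Number of 1-faces = 2^(1+1) · C(18,1+1) = 4 · 153 = 612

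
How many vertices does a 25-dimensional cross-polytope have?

An n-cross-polytope has 2n vertices; here n = 25, giving 50.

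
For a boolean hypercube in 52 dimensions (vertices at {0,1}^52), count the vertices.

The 52-cube has 2^52 = 4503599627370496 vertices.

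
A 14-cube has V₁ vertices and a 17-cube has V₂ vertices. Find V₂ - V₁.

V₁ = 2^14 = 16384. V₂ = 2^17 = 131072. V₂ - V₁ = 114688.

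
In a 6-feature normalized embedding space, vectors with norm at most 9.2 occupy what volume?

V_6(9.2) = π^(6/2) · (9.2)^6 / Γ(6/2 + 1) ≈ 3.13347e+06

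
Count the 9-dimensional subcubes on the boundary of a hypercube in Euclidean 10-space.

An n-cube has C(n,k)·2^(n-k) k-faces. Here C(10,9)·2^1 = 10·2 = 20.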